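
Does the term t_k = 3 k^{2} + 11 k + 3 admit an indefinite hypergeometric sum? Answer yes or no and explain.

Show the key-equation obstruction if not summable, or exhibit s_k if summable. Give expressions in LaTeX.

Compute t_(k+1)/t_k: get (3*k**2 + 17*k + 17)/(3*k**2 + 11*k + 3).
Take A(k)=1, B(k)=1, C(k)=k**2 + 11*k/3 + 1.
Set up (1)·f(k+1) − (1)·f(k) − (k**2 + 11*k/3 + 1) = 0.
deg f ≤ 3 (via 0,0,2).
A polynomial solution: f(k) = k*(k**2 + 4*k - 2)/3.
Certificate R = B(k−1)f/C = k*(k**2 + 4*k - 2)/(3*k**2 + 11*k + 3) gives s_k = k*(k**2 + 4*k - 2).
Verify: 3*k**2 + 11*k + 3 matches t_k.

Yes. s_k = k \left(k^{2} + 4 k - 2\right).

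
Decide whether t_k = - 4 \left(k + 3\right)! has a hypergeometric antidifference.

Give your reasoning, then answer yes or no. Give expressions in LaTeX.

r(k) = k + 4 after simplifying.
A = k + 4, B = 1, C = 1.
Set up (k + 4)·f(k+1) − (1)·f(k) − (1) = 0.
Bound: deg f ≤ -1.
deg f ≤ -1 is impossible — no certificate.

No. Not Gosper-summable.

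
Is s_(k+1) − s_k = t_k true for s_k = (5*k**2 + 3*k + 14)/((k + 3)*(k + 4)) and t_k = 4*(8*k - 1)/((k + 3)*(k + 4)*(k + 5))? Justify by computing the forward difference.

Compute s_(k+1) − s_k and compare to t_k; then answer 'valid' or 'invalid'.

Valid — Δs_k = t_k.

s_(k+1) = (3*k + 5*(k + 1)**2 + 17)/((k + 4)*(k + 5))
s_(k+1) − s_k = 4*(8*k - 1)/(k**3 + 12*k**2 + 47*k + 60)
(s_(k+1) − s_k) − t_k = 0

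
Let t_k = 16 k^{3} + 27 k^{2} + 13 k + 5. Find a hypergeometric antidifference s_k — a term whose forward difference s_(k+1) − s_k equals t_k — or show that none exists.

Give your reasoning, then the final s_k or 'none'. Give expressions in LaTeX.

r(k) = (16*k**3 + 75*k**2 + 115*k + 61)/(16*k**3 + 27*k**2 + 13*k + 5) after simplifying.
So A=1 and B=1, with C=k**3 + 27*k**2/16 + 13*k/16 + 5/16.
f must satisfy (1)·f(k+1) − (1)·f(k) = k**3 + 27*k**2/16 + 13*k/16 + 5/16.
d = 4 from the (0,0,3) case.
Solving with deg f ≤ 4: f(k) = k*(4*k**3 + k**2 - 3*k + 3)/16.
R(k) = B(k−1)·f(k)/C(k) = k*(4*k**3 + k**2 - 3*k + 3)/(16*k**3 + 27*k**2 + 13*k + 5); s_k = R·t_k = k*(4*k**3 + k**2 - 3*k + 3).
Verify: 16*k**3 + 27*k**2 + 13*k + 5 matches t_k.

s_k = k \left(4 k^{3} + k^{2} - 3 k + 3\right)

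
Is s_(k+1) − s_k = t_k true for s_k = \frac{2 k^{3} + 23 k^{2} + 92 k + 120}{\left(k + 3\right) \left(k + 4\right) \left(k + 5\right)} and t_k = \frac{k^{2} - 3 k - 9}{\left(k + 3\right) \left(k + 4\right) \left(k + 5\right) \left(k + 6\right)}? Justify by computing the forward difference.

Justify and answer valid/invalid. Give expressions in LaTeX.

Valid — Δs_k = t_k.

s_(k+1) = (92*k + 2*(k + 1)**3 + 23*(k + 1)**2 + 212)/((k + 4)*(k + 5)*(k + 6))
s_(k+1) − s_k = (k**2 - 3*k - 9)/(k**4 + 18*k**3 + 119*k**2 + 342*k + 360)
(s_(k+1) − s_k) − t_k = 0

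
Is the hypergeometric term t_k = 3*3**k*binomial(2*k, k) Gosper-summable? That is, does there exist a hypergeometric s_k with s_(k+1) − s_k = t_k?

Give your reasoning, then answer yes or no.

Compute t_(k+1)/t_k: get 6*(2*k + 1)/(k + 1).
Gosper form: A/B · C(k+1)/C(k) with A=12*k + 6, B=k + 1, C=1.
Solve (12*k + 6)·f(k+1) − (k)·f(k) = 1.
deg f ≤ -1 (via 1,1,0).
Negative degree bound (-1): no f exists, t_k not Gosper-summable.

No — key equation has no polynomial f.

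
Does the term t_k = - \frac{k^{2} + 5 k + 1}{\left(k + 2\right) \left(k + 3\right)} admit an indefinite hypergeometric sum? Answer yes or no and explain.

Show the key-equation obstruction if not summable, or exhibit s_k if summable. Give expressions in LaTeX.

Yes. s_k = \frac{k \left(1 - 2 k\right)}{2 \left(k + 2\right)}.

r(k) = (k + 2)*(5*k + (k + 1)**2 + 6)/((k + 4)*(k**2 + 5*k + 1)) after simplifying.
So A=k + 2 and B=k + 4, with C=k**2 + 5*k + 1.
Set up (k + 2)·f(k+1) − (k + 3)·f(k) − (k**2 + 5*k + 1) = 0.
d = 2 from the (1,1,2) case.
Solving with deg f ≤ 2: f(k) = k*(2*k - 1)/2.
Then R = B(k−1)f/C = k*(k + 3)*(2*k - 1)/(2*(k**2 + 5*k + 1)), so s_k = R(k)·t_k = k*(1 - 2*k)/(2*(k + 2)).
Δs = (-k**2 - 5*k - 1)/(k**2 + 5*k + 6), as required.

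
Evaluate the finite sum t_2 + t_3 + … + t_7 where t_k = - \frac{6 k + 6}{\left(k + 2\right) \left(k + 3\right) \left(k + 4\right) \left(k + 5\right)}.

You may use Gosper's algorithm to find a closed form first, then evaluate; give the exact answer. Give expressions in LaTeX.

Ratio r(k) = (k + 2)**2/((k + 1)*(k + 6)).
A = k + 2, B = k + 6, C = k + 1.
f must satisfy (k + 2)·f(k+1) − (k + 5)·f(k) = k + 1.
Bound: deg f ≤ 3.
Coefficient equations give f(k) = k*(k + 1)*(k + 8)/36.
R(k) = B(k−1)·f(k)/C(k) = k*(k + 5)*(k + 8)/36; s_k = R·t_k = -k*(k**2 + 9*k + 8)/(6*(k + 2)*(k + 3)*(k + 4)).
Check: Δs_k = 6*(-k - 1)/(k**4 + 14*k**3 + 71*k**2 + 154*k + 120). ✓
Σ_(k=2)^(7) t_k = s_(8) − s_(2) = -8/55 − (-1/12) = -41/660.

Σ = -41/660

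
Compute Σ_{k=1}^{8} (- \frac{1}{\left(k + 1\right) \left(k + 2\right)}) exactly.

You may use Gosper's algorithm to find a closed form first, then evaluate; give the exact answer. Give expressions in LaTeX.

Σ = -2/5

The ratio is (k + 1)/(k + 3).
A = k + 1, B = k + 3, C = 1.
Need (k + 1)·f(k+1) − (k + 2)·f(k) = 1.
Bound: deg f ≤ 1.
Solve for f: f(k) = k (degree 1 ≤ 1).
Then R = B(k−1)f/C = k*(k + 2), so s_k = R(k)·t_k = -k/(k + 1).
s_(k+1) − s_k = -1/(k**2 + 3*k + 2) = t_k.
Σ_(k=1)^(8) t_k = s_(9) − s_(1) = -9/10 − (-1/2) = -2/5.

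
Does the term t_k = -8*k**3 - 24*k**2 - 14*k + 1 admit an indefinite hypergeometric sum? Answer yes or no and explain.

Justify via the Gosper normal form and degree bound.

Yes. s_k = k*(-2*k**3 - 4*k**2 + 3*k + 4).

Compute t_(k+1)/t_k: get (8*k**3 + 48*k**2 + 86*k + 45)/(8*k**3 + 24*k**2 + 14*k - 1).
Normal form (A,B,C) = (1, 1, k**3 + 3*k**2 + 7*k/4 - 1/8).
f must satisfy (1)·f(k+1) − (1)·f(k) = k**3 + 3*k**2 + 7*k/4 - 1/8.
d = 4 from the (0,0,3) case.
Match coefficients ⇒ f(k) = k*(2*k**3 + 4*k**2 - 3*k - 4)/8.
Get s_k = R·t_k = k*(-2*k**3 - 4*k**2 + 3*k + 4) with R(k) = B(k−1)f(k)/C(k) = k*(2*k**3 + 4*k**2 - 3*k - 4)/(8*k**3 + 24*k**2 + 14*k - 1).
Δs = -8*k**3 - 24*k**2 - 14*k + 1, as required.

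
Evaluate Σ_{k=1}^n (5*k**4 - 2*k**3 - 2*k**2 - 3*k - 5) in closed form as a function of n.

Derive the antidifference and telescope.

S(n) = n*(n**4 + 2*n**3 - 3*n - 7)

r(k) = (5*k**4 + 18*k**3 + 22*k**2 + 7*k - 7)/(5*k**4 - 2*k**3 - 2*k**2 - 3*k - 5) after simplifying.
Take A(k)=1, B(k)=1, C(k)=k**4 - 2*k**3/5 - 2*k**2/5 - 3*k/5 - 1.
Set up (1)·f(k+1) − (1)·f(k) − (k**4 - 2*k**3/5 - 2*k**2/5 - 3*k/5 - 1) = 0.
deg f ≤ 5 (via 0,0,4).
Solve for f: f(k) = k*(k**4 - 3*k**3 + 2*k**2 - k - 4)/5 (degree 5 ≤ 5).
So s_k = (B(k−1)f/C)·t_k = (k*(k**4 - 3*k**3 + 2*k**2 - k - 4)/(5*k**4 - 2*k**3 - 2*k**2 - 3*k - 5))·t_k = k*(k**4 - 3*k**3 + 2*k**2 - k - 4).
s_(k+1) − s_k = 5*k**4 - 2*k**3 - 2*k**2 - 3*k - 5 = t_k.
Evaluate: s_(n+1) = n**5 + 2*n**4 - 3*n**2 - 7*n - 5; subtract s_(1) = -5 ⇒ S(n) = n*(n**4 + 2*n**3 - 3*n - 7).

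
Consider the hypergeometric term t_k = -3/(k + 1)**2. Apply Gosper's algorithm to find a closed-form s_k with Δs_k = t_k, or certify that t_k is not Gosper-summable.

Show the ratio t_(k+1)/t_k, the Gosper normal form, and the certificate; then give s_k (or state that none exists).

t_(k+1)/t_k = (k + 1)**2/(k + 2)**2.
Factor: A=k**2 + 2*k + 1; B=k**2 + 4*k + 4; C=1.
Key eq: (k**2 + 2*k + 1)·f(k+1) = (k**2 + 2*k + 1)·f(k) + (1).
Degrees (2,2,0) ⇒ d ≤ 0.
Generic f = c0 gives residual -1; -1 = 0 cannot hold, so t_k is not Gosper-summable.

none — t_k is not Gosper-summable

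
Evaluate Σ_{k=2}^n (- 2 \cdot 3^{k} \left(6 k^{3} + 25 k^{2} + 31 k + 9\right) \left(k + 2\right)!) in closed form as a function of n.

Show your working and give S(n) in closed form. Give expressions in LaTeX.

S(n) = - 12 \cdot 3^{n} n^{2} \left(n + 3\right)! - 18 \cdot 3^{n} n \left(n + 3\right)! - 6 \cdot 3^{n} \left(n + 3\right)! + 2592

Compute t_(k+1)/t_k: get 3*(6*k**4 + 61*k**3 + 228*k**2 + 368*k + 213)/(6*k**3 + 25*k**2 + 31*k + 9).
So A=3*k + 9 and B=1, with C=k**3 + 25*k**2/6 + 31*k/6 + 3/2.
Need (3*k + 9)·f(k+1) − (1)·f(k) = k**3 + 25*k**2/6 + 31*k/6 + 3/2.
deg f ≤ 2 (via 1,0,3).
Solve for f: f(k) = k*(2*k - 1)/6 (degree 2 ≤ 2).
R(k) = B(k−1)·f(k)/C(k) = k*(2*k - 1)/(6*k**3 + 25*k**2 + 31*k + 9); s_k = R·t_k = -2*3**k*k*(2*k - 1)*factorial(k + 2).
Δs = -2*3**k*(6*k**3 + 25*k**2 + 31*k + 9)*factorial(k + 2), as required.
Evaluate: s_(n+1) = -6*3**n*(n + 1)*(2*n + 1)*factorial(n + 3); subtract s_(2) = -2592 ⇒ S(n) = -12*3**n*n**2*factorial(n + 3) - 18*3**n*n*factorial(n + 3) - 6*3**n*factorial(n + 3) + 2592.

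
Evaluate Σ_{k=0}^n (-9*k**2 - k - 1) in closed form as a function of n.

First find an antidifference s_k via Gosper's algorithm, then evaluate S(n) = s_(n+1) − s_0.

Compute t_(k+1)/t_k: get (k + 9*(k + 1)**2 + 2)/(9*k**2 + k + 1).
Take A(k)=1, B(k)=1, C(k)=k**2 + k/9 + 1/9.
Need (1)·f(k+1) − (1)·f(k) = k**2 + k/9 + 1/9.
From deg A=0, deg B=0, deg C=2: d=3.
Solve for f: f(k) = k*(3*k**2 - 4*k + 2)/9 (degree 3 ≤ 3).
So s_k = (B(k−1)f/C)·t_k = (k*(3*k**2 - 4*k + 2)/(9*k**2 + k + 1))·t_k = k*(-3*k**2 + 4*k - 2).
s_(k+1) − s_k = -9*k**2 - k - 1 = t_k.
Evaluate: s_(n+1) = -3*n**3 - 5*n**2 - 3*n - 1; subtract s_(0) = 0 ⇒ S(n) = -3*n**3 - 5*n**2 - 3*n - 1.

S(n) = -3*n**3 - 5*n**2 - 3*n - 1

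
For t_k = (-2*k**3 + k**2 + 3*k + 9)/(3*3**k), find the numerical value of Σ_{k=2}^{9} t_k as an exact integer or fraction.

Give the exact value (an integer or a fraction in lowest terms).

Step 1: r(k) = (2*k**3 + 5*k**2 + k - 11)/(3*(2*k**3 - k**2 - 3*k - 9)).
Factor: A=1/3; B=1; C=k**3 - k**2/2 - 3*k/2 - 9/2.
Set up (1/3)·f(k+1) − (1)·f(k) − (k**3 - k**2/2 - 3*k/2 - 9/2) = 0.
From deg A=0, deg B=0, deg C=3: d=3.
Solve for f: f(k) = -3*(k - 1)*(k**2 + 2*k + 3)/2 (degree 3 ≤ 3).
R(k) = B(k−1)·f(k)/C(k) = -3*(k - 1)*(k**2 + 2*k + 3)/(2*k**3 - k**2 - 3*k - 9); s_k = R·t_k = (k**3 + k**2 + k - 3)/3**k.
s_(k+1) − s_k = (-2*k**3 + k**2 + 3*k + 9)/(3*3**k) = t_k.
Σ_(k=2)^(9) t_k = s_(10) − s_(2) = 41/2187 − (11/9) = -2632/2187.

Σ = -2632/2187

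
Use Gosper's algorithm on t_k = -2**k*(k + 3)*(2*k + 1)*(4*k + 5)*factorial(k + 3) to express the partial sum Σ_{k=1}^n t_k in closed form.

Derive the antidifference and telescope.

S(n) = -8*2**n*n**2*factorial(n + 4) - 10*2**n*n*factorial(n + 4) - 4*2**n*factorial(n + 4) + 96

The ratio is 2*(k + 4)**2*(2*k + 3)*(4*k + 9)/((k + 3)*(2*k + 1)*(4*k + 5)).
A = 2*k + 8, B = 1, C = k**3 + 19*k**2/4 + 47*k/8 + 15/8.
Need (2*k + 8)·f(k+1) − (1)·f(k) = k**3 + 19*k**2/4 + 47*k/8 + 15/8.
Bound: deg f ≤ 2.
Match coefficients ⇒ f(k) = (4*k**2 - 3*k + 1)/8.
R(k) = B(k−1)·f(k)/C(k) = (4*k**2 - 3*k + 1)/((k + 3)*(2*k + 1)*(4*k + 5)); s_k = R·t_k = -2**k*(4*k**2 - 3*k + 1)*factorial(k + 3).
Verify: -2**k*(k + 3)*(2*k + 1)*(4*k + 5)*factorial(k + 3) matches t_k.
Evaluate: s_(n+1) = -2**(n + 1)*(4*n**2 + 5*n + 2)*factorial(n + 4); subtract s_(1) = -96 ⇒ S(n) = -8*2**n*n**2*factorial(n + 4) - 10*2**n*n*factorial(n + 4) - 4*2**n*factorial(n + 4) + 96.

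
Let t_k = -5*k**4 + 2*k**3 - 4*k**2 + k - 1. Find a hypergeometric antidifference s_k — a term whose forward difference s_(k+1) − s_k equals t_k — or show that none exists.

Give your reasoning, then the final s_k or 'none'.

t_(k+1)/t_k = (5*k**4 + 18*k**3 + 28*k**2 + 21*k + 7)/(5*k**4 - 2*k**3 + 4*k**2 - k + 1).
Gosper form: A/B · C(k+1)/C(k) with A=1, B=1, C=k**4 - 2*k**3/5 + 4*k**2/5 - k/5 + 1/5.
Set up (1)·f(k+1) − (1)·f(k) − (k**4 - 2*k**3/5 + 4*k**2/5 - k/5 + 1/5) = 0.
Degrees (0,0,4) ⇒ d ≤ 5.
A polynomial solution: f(k) = k*(k**4 - 3*k**3 + 4*k**2 - 3*k + 2)/5.
Then R = B(k−1)f/C = k*(k**4 - 3*k**3 + 4*k**2 - 3*k + 2)/(5*k**4 - 2*k**3 + 4*k**2 - k + 1), so s_k = R(k)·t_k = k*(-k**4 + 3*k**3 - 4*k**2 + 3*k - 2).
Verify: -5*k**4 + 2*k**3 - 4*k**2 + k - 1 matches t_k.

s_k = k*(-k**4 + 3*k**3 - 4*k**2 + 3*k - 2)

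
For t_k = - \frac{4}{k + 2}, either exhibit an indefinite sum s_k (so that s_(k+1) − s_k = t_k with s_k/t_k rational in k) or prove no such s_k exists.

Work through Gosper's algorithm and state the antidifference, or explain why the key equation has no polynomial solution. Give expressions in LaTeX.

r(k) = (k + 2)/(k + 3) after simplifying.
So A=k + 2 and B=k + 3, with C=1.
Set up (k + 2)·f(k+1) − (k + 2)·f(k) − (1) = 0.
d = 0 from the (1,1,0) case.
Write f(k) = c0. Then LHS − RHS = -1, requiring -1 = 0: contradictory. No certificate.

no hypergeometric antidifference exists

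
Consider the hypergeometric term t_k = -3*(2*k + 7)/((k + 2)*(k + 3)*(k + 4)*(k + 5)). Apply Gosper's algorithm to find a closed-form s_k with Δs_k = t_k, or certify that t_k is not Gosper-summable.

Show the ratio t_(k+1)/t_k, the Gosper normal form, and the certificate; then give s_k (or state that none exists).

Compute t_(k+1)/t_k: get (k + 2)*(2*k + 9)/((k + 6)*(2*k + 7)).
Take A(k)=k + 2, B(k)=k + 6, C(k)=k + 7/2.
f must satisfy (k + 2)·f(k+1) − (k + 5)·f(k) = k + 7/2.
deg f ≤ 3 (via 1,1,1).
Solving with deg f ≤ 3: f(k) = k*(k + 3)*(k + 6)/16.
So s_k = (B(k−1)f/C)·t_k = (k*(k + 3)*(k + 5)*(k + 6)/(8*(2*k + 7)))·t_k = 3*k*(-k - 6)/(8*(k**2 + 6*k + 8)).
Check: Δs_k = 3*(-2*k - 7)/(k**4 + 14*k**3 + 71*k**2 + 154*k + 120). ✓

s_k = 3*k*(-k - 6)/(8*(k**2 + 6*k + 8))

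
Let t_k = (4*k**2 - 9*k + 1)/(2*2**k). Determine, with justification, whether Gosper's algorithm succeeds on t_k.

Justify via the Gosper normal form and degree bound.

t_(k+1)/t_k = (4*k**2 - k - 4)/(2*(4*k**2 - 9*k + 1)).
Gosper form: A/B · C(k+1)/C(k) with A=1/2, B=1, C=k**2 - 9*k/4 + 1/4.
Solve (1/2)·f(k+1) − (1)·f(k) = k**2 - 9*k/4 + 1/4.
Degrees (0,0,2) ⇒ d ≤ 2.
Match coefficients ⇒ f(k) = -(4*k**2 - k + 4)/2.
Then R = B(k−1)f/C = -2*(4*k**2 - k + 4)/(4*k**2 - 9*k + 1), so s_k = R(k)·t_k = (-4*k**2 + k - 4)/2**k.
Check: Δs_k = (4*k**2 - 9*k + 1)/(2*2**k). ✓

Yes. s_k = (-4*k**2 + k - 4)/2**k.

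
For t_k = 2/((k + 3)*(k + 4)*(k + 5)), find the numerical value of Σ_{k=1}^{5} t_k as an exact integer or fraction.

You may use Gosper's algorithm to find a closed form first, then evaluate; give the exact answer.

Ratio r(k) = (k + 3)/(k + 6).
Factor: A=k + 3; B=k + 6; C=1.
Set up (k + 3)·f(k+1) − (k + 5)·f(k) − (1) = 0.
deg f ≤ 2 (via 1,1,0).
Match coefficients ⇒ f(k) = k*(k + 7)/24.
So s_k = (B(k−1)f/C)·t_k = (k*(k + 5)*(k + 7)/24)·t_k = k*(k + 7)/(12*(k + 3)*(k + 4)).
Verify: 2/(k**3 + 12*k**2 + 47*k + 60) matches t_k.
Σ_(k=1)^(5) t_k = s_(6) − s_(1) = 13/180 − (1/30) = 7/180.

Σ = 7/180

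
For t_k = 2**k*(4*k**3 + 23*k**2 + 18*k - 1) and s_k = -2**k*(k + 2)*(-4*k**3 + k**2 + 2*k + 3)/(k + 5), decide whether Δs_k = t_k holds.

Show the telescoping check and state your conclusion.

s_(k+1) = 2**(k + 1)*(4*k**4 + 23*k**3 + 41*k**2 + 22*k - 6)/(k + 6)
s_(k+1) − s_k = 2**k*(4*k**5 + 55*k**4 + 274*k**3 + 485*k**2 + 256*k - 24)/(k**2 + 11*k + 30)
(s_(k+1) − s_k) − t_k = 2**k*(-12*k**4 - 117*k**3 - 402*k**2 - 273*k + 6)/(k**2 + 11*k + 30)

Invalid: residual 2**k*(-12*k**4 - 117*k**3 - 402*k**2 - 273*k + 6)/(k**2 + 11*k + 30) ≠ 0.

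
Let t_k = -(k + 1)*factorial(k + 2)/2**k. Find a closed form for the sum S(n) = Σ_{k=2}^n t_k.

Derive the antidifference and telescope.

t_(k+1)/t_k = (k + 2)*(k + 3)/(2*(k + 1)).
Take A(k)=k/2 + 3/2, B(k)=1, C(k)=k + 1.
Set up (k/2 + 3/2)·f(k+1) − (1)·f(k) − (k + 1) = 0.
Degrees (1,0,1) ⇒ d ≤ 0.
Coefficient equations give f(k) = 2.
Then R = B(k−1)f/C = 2/(k + 1), so s_k = R(k)·t_k = -2**(1 - k)*factorial(k + 2).
Verify: -(k + 1)*factorial(k + 2)/2**k matches t_k.
Σ_(k=2)^n t_k = s_(n+1) − s_(2) = (-factorial(n + 3)/2**n) − (-12), i.e. 12 - factorial(n + 3)/2**n.

S(n) = 12 - factorial(n + 3)/2**n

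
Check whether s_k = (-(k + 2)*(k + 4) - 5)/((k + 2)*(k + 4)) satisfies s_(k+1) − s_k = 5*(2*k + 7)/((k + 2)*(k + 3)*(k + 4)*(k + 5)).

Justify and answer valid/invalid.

valid (s_(k+1) − s_k reduces to t_k)

s_(k+1) = (-(k + 3)*(k + 5) - 5)/((k + 3)*(k + 5))
s_(k+1) − s_k = 5*(2*k + 7)/(k**4 + 14*k**3 + 71*k**2 + 154*k + 120)
(s_(k+1) − s_k) − t_k = 0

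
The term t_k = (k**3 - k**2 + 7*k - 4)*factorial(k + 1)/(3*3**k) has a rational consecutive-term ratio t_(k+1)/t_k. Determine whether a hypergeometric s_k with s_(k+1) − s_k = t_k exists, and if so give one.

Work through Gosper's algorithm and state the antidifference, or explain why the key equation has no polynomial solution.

s_k = (k**2 - 2*k + 2)*factorial(k + 1)/3**k

t_(k+1)/t_k = (k + 2)*(7*k + (k + 1)**3 - (k + 1)**2 + 3)/(3*(k**3 - k**2 + 7*k - 4)).
Take A(k)=k/3 + 2/3, B(k)=1, C(k)=k**3 - k**2 + 7*k - 4.
Set up (k/3 + 2/3)·f(k+1) − (1)·f(k) − (k**3 - k**2 + 7*k - 4) = 0.
Degrees (1,0,3) ⇒ d ≤ 2.
Solving with deg f ≤ 2: f(k) = 3*(k**2 - 2*k + 2).
Certificate R = B(k−1)f/C = 3*(k**2 - 2*k + 2)/(k**3 - k**2 + 7*k - 4) gives s_k = (k**2 - 2*k + 2)*factorial(k + 1)/3**k.
s_(k+1) − s_k = (k**3 - k**2 + 7*k - 4)*factorial(k + 1)/(3*3**k) = t_k.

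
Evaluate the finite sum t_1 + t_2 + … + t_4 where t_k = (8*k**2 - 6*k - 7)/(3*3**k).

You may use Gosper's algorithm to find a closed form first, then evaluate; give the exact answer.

Σ = 220/243

r(k) = (8*k**2 + 10*k - 5)/(3*(8*k**2 - 6*k - 7)) after simplifying.
Gosper form: A/B · C(k+1)/C(k) with A=1/3, B=1, C=k**2 - 3*k/4 - 7/8.
Solve (1/3)·f(k+1) − (1)·f(k) = k**2 - 3*k/4 - 7/8.
Degrees (0,0,2) ⇒ d ≤ 2.
Solve for f: f(k) = -3*(4*k**2 + k - 1)/8 (degree 2 ≤ 2).
Get s_k = R·t_k = (-4*k**2 - k + 1)/3**k with R(k) = B(k−1)f(k)/C(k) = -3*(4*k**2 + k - 1)/(8*k**2 - 6*k - 7).
s_(k+1) − s_k = (8*k**2 - 6*k - 7)/(3*3**k) = t_k.
Telescoping: Σ = s_(5) − s_(1) = -104/243 − (-4/3) = 220/243.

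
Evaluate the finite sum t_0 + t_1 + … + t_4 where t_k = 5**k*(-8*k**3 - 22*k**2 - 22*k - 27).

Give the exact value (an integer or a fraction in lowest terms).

The ratio is 5*(8*k**3 + 46*k**2 + 90*k + 79)/(8*k**3 + 22*k**2 + 22*k + 27).
Factor: A=5; B=1; C=k**3 + 11*k**2/4 + 11*k/4 + 27/8.
Solve (5)·f(k+1) − (1)·f(k) = k**3 + 11*k**2/4 + 11*k/4 + 27/8.
d = 3 from the (0,0,3) case.
Solve for f: f(k) = (2*k**3 - 2*k**2 + 3*k + 3)/8 (degree 3 ≤ 3).
So s_k = (B(k−1)f/C)·t_k = ((2*k**3 - 2*k**2 + 3*k + 3)/(8*k**3 + 22*k**2 + 22*k + 27))·t_k = 5**k*(-2*k**3 + 2*k**2 - 3*k - 3).
Verify: 5**k*(-8*k**3 - 22*k**2 - 22*k - 27) matches t_k.
Sum = s_(5) − s_(0); s_(5) = -681250, s_(0) = -3 ⇒ -681247.

Σ = -681247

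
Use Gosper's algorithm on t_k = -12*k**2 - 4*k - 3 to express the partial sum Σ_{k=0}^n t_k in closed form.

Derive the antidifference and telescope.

Compute t_(k+1)/t_k: get (12*k**2 + 28*k + 19)/(12*k**2 + 4*k + 3).
Take A(k)=1, B(k)=1, C(k)=k**2 + k/3 + 1/4.
f must satisfy (1)·f(k+1) − (1)·f(k) = k**2 + k/3 + 1/4.
Bound: deg f ≤ 3.
Solving with deg f ≤ 3: f(k) = k*(4*k**2 - 4*k + 3)/12.
Certificate R = B(k−1)f/C = k*(4*k**2 - 4*k + 3)/(12*k**2 + 4*k + 3) gives s_k = k*(-4*k**2 + 4*k - 3).
s_(k+1) − s_k = -12*k**2 - 4*k - 3 = t_k.
Σ_(k=0)^n t_k = s_(n+1) − s_(0) = (-4*n**3 - 8*n**2 - 7*n - 3) − (0), i.e. -4*n**3 - 8*n**2 - 7*n - 3.

S(n) = -4*n**3 - 8*n**2 - 7*n - 3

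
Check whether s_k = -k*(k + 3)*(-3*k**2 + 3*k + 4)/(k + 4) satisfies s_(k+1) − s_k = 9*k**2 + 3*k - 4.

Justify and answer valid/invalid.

Invalid: residual 2*(-3*k**3 - 21*k**2 - 6*k + 8)/(k**2 + 9*k + 20) ≠ 0.

s_(k+1) = -(k + 1)*(k + 4)*(3*k - 3*(k + 1)**2 + 7)/(k + 5)
s_(k+1) − s_k = (9*k**4 + 78*k**3 + 161*k**2 + 12*k - 64)/(k**2 + 9*k + 20)
(s_(k+1) − s_k) − t_k = 2*(-3*k**3 - 21*k**2 - 6*k + 8)/(k**2 + 9*k + 20)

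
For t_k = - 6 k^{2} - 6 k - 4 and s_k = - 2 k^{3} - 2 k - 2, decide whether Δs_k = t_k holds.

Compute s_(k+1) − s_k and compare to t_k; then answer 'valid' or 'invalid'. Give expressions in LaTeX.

s_(k+1) = -2*k - 2*(k + 1)**3 - 4
s_(k+1) − s_k = 2*k**3 - 2*(k + 1)**3 - 2
(s_(k+1) − s_k) − t_k = 0

Valid — Δs_k = t_k.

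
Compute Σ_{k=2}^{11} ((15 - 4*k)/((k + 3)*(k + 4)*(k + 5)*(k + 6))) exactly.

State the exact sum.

Ratio r(k) = (k + 3)*(4*k - 11)/((k + 7)*(4*k - 15)).
So A=k + 3 and B=k + 7, with C=k - 15/4.
Need (k + 3)·f(k+1) − (k + 6)·f(k) = k - 15/4.
From deg A=1, deg B=1, deg C=1: d=3.
Coefficient equations give f(k) = -k*(k**2 + 12*k + 87)/80.
Then R = B(k−1)f/C = -k*(k + 6)*(k**2 + 12*k + 87)/(20*(4*k - 15)), so s_k = R(k)·t_k = k*(k**2 + 12*k + 87)/(20*(k + 3)*(k + 4)*(k + 5)).
Verify: (15 - 4*k)/(k**4 + 18*k**3 + 119*k**2 + 342*k + 360) matches t_k.
Σ_(k=2)^(11) t_k = s_(12) − s_(2) = 15/272 − (23/420) = 11/28560.

Σ = 11/28560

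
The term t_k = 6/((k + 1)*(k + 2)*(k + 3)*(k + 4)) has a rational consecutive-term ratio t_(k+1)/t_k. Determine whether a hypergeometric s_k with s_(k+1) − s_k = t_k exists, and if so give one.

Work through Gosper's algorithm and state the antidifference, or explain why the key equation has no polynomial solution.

s_k = k*(k**2 + 6*k + 11)/(3*(k + 1)*(k + 2)*(k + 3))

Step 1: r(k) = (k + 1)/(k + 5).
Factor: A=k + 1; B=k + 5; C=1.
f must satisfy (k + 1)·f(k+1) − (k + 4)·f(k) = 1.
d = 3 from the (1,1,0) case.
Coefficient equations give f(k) = k*(k**2 + 6*k + 11)/18.
Certificate R = B(k−1)f/C = k*(k + 4)*(k**2 + 6*k + 11)/18 gives s_k = k*(k**2 + 6*k + 11)/(3*(k + 1)*(k + 2)*(k + 3)).
Verify: 6/(k**4 + 10*k**3 + 35*k**2 + 50*k + 24) matches t_k.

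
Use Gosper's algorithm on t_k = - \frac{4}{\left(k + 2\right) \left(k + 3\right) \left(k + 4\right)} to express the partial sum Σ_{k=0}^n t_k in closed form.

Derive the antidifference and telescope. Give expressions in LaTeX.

r(k) = (k + 2)/(k + 5) after simplifying.
Factor: A=k + 2; B=k + 5; C=1.
Need (k + 2)·f(k+1) − (k + 4)·f(k) = 1.
From deg A=1, deg B=1, deg C=0: d=2.
Solving with deg f ≤ 2: f(k) = k*(k + 5)/12.
Get s_k = R·t_k = k*(-k - 5)/(3*(k + 2)*(k + 3)) with R(k) = B(k−1)f(k)/C(k) = k*(k + 4)*(k + 5)/12.
Check: Δs_k = -4/(k**3 + 9*k**2 + 26*k + 24). ✓
s_(n+1) = (-n**2 - 7*n - 6)/(3*(n**2 + 7*n + 12)) and s_(0) = 0, so S(n) = (-n**2 - 7*n - 6)/(3*(n**2 + 7*n + 12)).

S(n) = \frac{- n^{2} - 7 n - 6}{3 \left(n^{2} + 7 n + 12\right)}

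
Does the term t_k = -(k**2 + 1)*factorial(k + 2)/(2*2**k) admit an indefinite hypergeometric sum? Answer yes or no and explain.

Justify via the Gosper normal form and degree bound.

r(k) = (k + 3)*((k + 1)**2 + 1)/(2*(k**2 + 1)) after simplifying.
Normal form (A,B,C) = (k/2 + 3/2, 1, k**2 + 1).
f must satisfy (k/2 + 3/2)·f(k+1) − (1)·f(k) = k**2 + 1.
From deg A=1, deg B=0, deg C=2: d=1.
Solving with deg f ≤ 1: f(k) = 2*(k - 2).
So s_k = (B(k−1)f/C)·t_k = (2*(k - 2)/(k**2 + 1))·t_k = -(k - 2)*factorial(k + 2)/2**k.
s_(k+1) − s_k = -(k**2 + 1)*factorial(k + 2)/(2*2**k) = t_k.

Yes. s_k = -(k - 2)*factorial(k + 2)/2**k.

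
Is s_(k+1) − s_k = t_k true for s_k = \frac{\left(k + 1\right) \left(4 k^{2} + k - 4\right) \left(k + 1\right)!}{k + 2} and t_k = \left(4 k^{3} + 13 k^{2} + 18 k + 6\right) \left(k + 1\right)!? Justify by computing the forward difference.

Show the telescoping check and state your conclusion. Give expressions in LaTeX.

Invalid: residual - \frac{\left(4 k^{4} + 21 k^{3} + 40 k^{2} + 41 k + 16\right) \left(k + 1\right)!}{\left(k + 2\right) \left(k + 3\right)} ≠ 0.

s_(k+1) = (k + 2)*(4*k**2 + 9*k + 1)*factorial(k + 2)/(k + 3)
s_(k+1) − s_k = (4*k**5 + 29*k**4 + 86*k**3 + 134*k**2 + 97*k + 20)*factorial(k + 1)/((k + 2)*(k + 3))
(s_(k+1) − s_k) − t_k = -(4*k**4 + 21*k**3 + 40*k**2 + 41*k + 16)*factorial(k + 1)/((k + 2)*(k + 3))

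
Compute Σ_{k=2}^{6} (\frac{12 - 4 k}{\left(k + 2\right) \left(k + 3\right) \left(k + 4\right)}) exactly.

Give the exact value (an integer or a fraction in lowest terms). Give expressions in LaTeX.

t_(k+1)/t_k = (k - 2)*(k + 2)/((k - 3)*(k + 5)).
Factor: A=k + 2; B=k + 5; C=k - 3.
Key eq: (k + 2)·f(k+1) = (k + 4)·f(k) + (k - 3).
Degrees (1,1,1) ⇒ d ≤ 2.
Coefficient equations give f(k) = -k*(k + 17)/12.
R(k) = B(k−1)·f(k)/C(k) = -k*(k + 4)*(k + 17)/(12*(k - 3)); s_k = R·t_k = k*(k + 17)/(3*(k + 2)*(k + 3)).
Check: Δs_k = 4*(3 - k)/(k**3 + 9*k**2 + 26*k + 24). ✓
Telescoping: Σ = s_(7) − s_(2) = 28/45 − (19/30) = -1/90.

Σ = -1/90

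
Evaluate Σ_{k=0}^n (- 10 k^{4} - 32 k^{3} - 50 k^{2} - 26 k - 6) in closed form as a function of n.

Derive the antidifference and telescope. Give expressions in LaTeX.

S(n) = - 2 n^{5} - 13 n^{4} - 36 n^{3} - 46 n^{2} - 27 n - 6

r(k) = (5*k**4 + 36*k**3 + 103*k**2 + 131*k + 62)/(5*k**4 + 16*k**3 + 25*k**2 + 13*k + 3) after simplifying.
So A=1 and B=1, with C=k**4 + 16*k**3/5 + 5*k**2 + 13*k/5 + 3/5.
Key eq: (1)·f(k+1) = (1)·f(k) + (k**4 + 16*k**3/5 + 5*k**2 + 13*k/5 + 3/5).
From deg A=0, deg B=0, deg C=4: d=5.
Coefficient equations give f(k) = k*(2*k**4 + 3*k**3 + 4*k**2 - 4*k + 1)/10.
Get s_k = R·t_k = k*(-2*k**4 - 3*k**3 - 4*k**2 + 4*k - 1) with R(k) = B(k−1)f(k)/C(k) = k*(2*k**4 + 3*k**3 + 4*k**2 - 4*k + 1)/(2*(5*k**4 + 16*k**3 + 25*k**2 + 13*k + 3)).
s_(k+1) − s_k = -10*k**4 - 32*k**3 - 50*k**2 - 26*k - 6 = t_k.
Evaluate: s_(n+1) = -2*n**5 - 13*n**4 - 36*n**3 - 46*n**2 - 27*n - 6; subtract s_(0) = 0 ⇒ S(n) = -2*n**5 - 13*n**4 - 36*n**3 - 46*n**2 - 27*n - 6.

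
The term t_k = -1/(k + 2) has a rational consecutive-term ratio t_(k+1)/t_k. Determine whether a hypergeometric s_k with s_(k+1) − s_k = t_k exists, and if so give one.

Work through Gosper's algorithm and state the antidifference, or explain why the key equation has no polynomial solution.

none (Gosper's algorithm certifies no s_k)

Step 1: r(k) = (k + 2)/(k + 3).
Gosper form: A/B · C(k+1)/C(k) with A=k + 2, B=k + 3, C=1.
f must satisfy (k + 2)·f(k+1) − (k + 2)·f(k) = 1.
Bound: deg f ≤ 0.
Generic f = c0 gives residual -1; -1 = 0 cannot hold, so t_k is not Gosper-summable.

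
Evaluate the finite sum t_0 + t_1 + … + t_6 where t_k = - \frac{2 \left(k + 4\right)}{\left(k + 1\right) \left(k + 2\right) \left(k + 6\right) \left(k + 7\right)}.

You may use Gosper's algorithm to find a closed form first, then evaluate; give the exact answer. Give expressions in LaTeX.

r(k) = (k + 1)*(k + 5)*(k + 6)/((k + 3)*(k + 4)*(k + 8)) after simplifying.
Take A(k)=k + 1, B(k)=k + 8, C(k)=k**4 + 16*k**3 + 95*k**2 + 248*k + 240.
Need (k + 1)·f(k+1) − (k + 7)·f(k) = k**4 + 16*k**3 + 95*k**2 + 248*k + 240.
From deg A=1, deg B=1, deg C=4: d=6.
A polynomial solution: f(k) = k*(k + 2)*(k + 3)*(k + 4)*(k + 5)*(k + 7)/12.
Certificate R = B(k−1)f/C = k*(k + 2)*(k + 7)**2/(12*(k + 4)) gives s_k = k*(-k - 7)/(6*(k**2 + 7*k + 6)).
s_(k+1) − s_k = 2*(-k - 4)/(k**4 + 16*k**3 + 83*k**2 + 152*k + 84) = t_k.
Evaluate s at k=7 and k=0: -49/312 and 0; difference -49/312.

Σ = -49/312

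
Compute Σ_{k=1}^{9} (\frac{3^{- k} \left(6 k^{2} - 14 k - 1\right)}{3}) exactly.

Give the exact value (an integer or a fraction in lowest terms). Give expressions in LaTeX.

Σ = -39625/59049

Ratio r(k) = (6*k**2 - 2*k - 9)/(3*(6*k**2 - 14*k - 1)).
Take A(k)=1/3, B(k)=1, C(k)=k**2 - 7*k/3 - 1/6.
Set up (1/3)·f(k+1) − (1)·f(k) − (k**2 - 7*k/3 - 1/6) = 0.
Degrees (0,0,2) ⇒ d ≤ 2.
A polynomial solution: f(k) = -(3*k**2 - 4*k - 1)/2.
Get s_k = R·t_k = (-3*k**2 + 4*k + 1)/3**k with R(k) = B(k−1)f(k)/C(k) = -3*(3*k**2 - 4*k - 1)/(6*k**2 - 14*k - 1).
Check: Δs_k = (6*k**2 - 14*k - 1)/(3*3**k). ✓
Telescoping: Σ = s_(10) − s_(1) = -259/59049 − (2/3) = -39625/59049.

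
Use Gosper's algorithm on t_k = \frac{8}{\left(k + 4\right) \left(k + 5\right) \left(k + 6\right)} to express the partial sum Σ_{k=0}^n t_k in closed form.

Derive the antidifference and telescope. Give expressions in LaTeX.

S(n) = \frac{n^{2} + 11 n + 10}{5 \left(n^{2} + 11 n + 30\right)}

Step 1: r(k) = (k + 4)/(k + 7).
So A=k + 4 and B=k + 7, with C=1.
Solve (k + 4)·f(k+1) − (k + 6)·f(k) = 1.
Bound: deg f ≤ 2.
Solving with deg f ≤ 2: f(k) = k*(k + 9)/40.
Certificate R = B(k−1)f/C = k*(k + 6)*(k + 9)/40 gives s_k = k*(k + 9)/(5*(k + 4)*(k + 5)).
Check: Δs_k = 8/(k**3 + 15*k**2 + 74*k + 120). ✓
Σ_(k=0)^n t_k = s_(n+1) − s_(0) = ((n**2 + 11*n + 10)/(5*(n**2 + 11*n + 30))) − (0), i.e. (n**2 + 11*n + 10)/(5*(n**2 + 11*n + 30)).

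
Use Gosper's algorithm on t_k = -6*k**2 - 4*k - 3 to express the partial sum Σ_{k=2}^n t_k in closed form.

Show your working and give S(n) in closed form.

The ratio is (6*k**2 + 16*k + 13)/(6*k**2 + 4*k + 3).
A = 1, B = 1, C = k**2 + 2*k/3 + 1/2.
Key eq: (1)·f(k+1) = (1)·f(k) + (k**2 + 2*k/3 + 1/2).
d = 3 from the (0,0,2) case.
Solve for f: f(k) = k*(2*k**2 - k + 2)/6 (degree 3 ≤ 3).
Then R = B(k−1)f/C = k*(2*k**2 - k + 2)/(6*k**2 + 4*k + 3), so s_k = R(k)·t_k = k*(-2*k**2 + k - 2).
s_(k+1) − s_k = -6*k**2 - 4*k - 3 = t_k.
Telescope: S(n) = s_(n+1) − s_(2) = -2*n**3 - 5*n**2 - 6*n - 3 − (-16) = -2*n**3 - 5*n**2 - 6*n + 13.

S(n) = -2*n**3 - 5*n**2 - 6*n + 13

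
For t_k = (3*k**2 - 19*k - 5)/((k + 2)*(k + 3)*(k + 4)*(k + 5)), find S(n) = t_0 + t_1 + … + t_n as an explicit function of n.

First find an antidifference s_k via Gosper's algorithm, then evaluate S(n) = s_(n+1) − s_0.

S(n) = (-n**3 - 84*n**2 - 143*n - 60)/(24*(n**3 + 12*n**2 + 47*n + 60))

t_(k+1)/t_k = (k + 2)*(19*k - 3*(k + 1)**2 + 24)/((k + 6)*(-3*k**2 + 19*k + 5)).
A = k + 2, B = k + 6, C = k**2 - 19*k/3 - 5/3.
f must satisfy (k + 2)·f(k+1) − (k + 5)·f(k) = k**2 - 19*k/3 - 5/3.
Degrees (1,1,2) ⇒ d ≤ 3.
Coefficient equations give f(k) = -k*(k**2 + 81*k - 22)/72.
Get s_k = R·t_k = k*(-k**2 - 81*k + 22)/(24*(k + 2)*(k + 3)*(k + 4)) with R(k) = B(k−1)f(k)/C(k) = -k*(k + 5)*(k**2 + 81*k - 22)/(24*(3*k**2 - 19*k - 5)).
s_(k+1) − s_k = (3*k**2 - 19*k - 5)/(k**4 + 14*k**3 + 71*k**2 + 154*k + 120) = t_k.
Evaluate: s_(n+1) = (-n**3 - 84*n**2 - 143*n - 60)/(24*(n**3 + 12*n**2 + 47*n + 60)); subtract s_(0) = 0 ⇒ S(n) = (-n**3 - 84*n**2 - 143*n - 60)/(24*(n**3 + 12*n**2 + 47*n + 60)).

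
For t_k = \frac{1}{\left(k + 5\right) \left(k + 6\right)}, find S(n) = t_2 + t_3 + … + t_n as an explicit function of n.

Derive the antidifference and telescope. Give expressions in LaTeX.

S(n) = \frac{n - 1}{7 \left(n + 6\right)}

Compute t_(k+1)/t_k: get (k + 5)/(k + 7).
A = k + 5, B = k + 7, C = 1.
Key eq: (k + 5)·f(k+1) = (k + 6)·f(k) + (1).
Bound: deg f ≤ 1.
Solve for f: f(k) = k/5 (degree 1 ≤ 1).
Get s_k = R·t_k = k/(5*(k + 5)) with R(k) = B(k−1)f(k)/C(k) = k*(k + 6)/5.
Δs = 1/(k**2 + 11*k + 30), as required.
s_(n+1) = (n + 1)/(5*(n + 6)) and s_(2) = 2/35, so S(n) = (n - 1)/(7*(n + 6)).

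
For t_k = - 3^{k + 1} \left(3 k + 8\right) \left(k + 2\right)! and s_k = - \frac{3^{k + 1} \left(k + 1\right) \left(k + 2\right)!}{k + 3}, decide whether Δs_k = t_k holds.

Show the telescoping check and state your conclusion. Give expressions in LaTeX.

Invalid: residual \frac{6 \cdot 3^{k} \left(3 k^{2} + 17 k + 23\right) \left(k + 2\right)!}{\left(k + 3\right) \left(k + 4\right)} ≠ 0.

s_(k+1) = -3**(k + 2)*(k + 2)*factorial(k + 3)/(k + 4)
s_(k+1) − s_k = -3**(k + 1)*(3*k**3 + 23*k**2 + 58*k + 50)*factorial(k + 2)/((k + 3)*(k + 4))
(s_(k+1) − s_k) − t_k = 6*3**k*(3*k**2 + 17*k + 23)*factorial(k + 2)/((k + 3)*(k + 4))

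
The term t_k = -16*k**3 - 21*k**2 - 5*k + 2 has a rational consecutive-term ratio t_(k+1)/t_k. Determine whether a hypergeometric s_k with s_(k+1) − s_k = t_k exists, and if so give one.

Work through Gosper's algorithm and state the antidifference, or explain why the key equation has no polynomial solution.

s_k = k*(-4*k**3 + k**2 + 4*k + 1)

Compute t_(k+1)/t_k: get (16*k**3 + 69*k**2 + 95*k + 40)/(16*k**3 + 21*k**2 + 5*k - 2).
Normal form (A,B,C) = (1, 1, k**3 + 21*k**2/16 + 5*k/16 - 1/8).
Key eq: (1)·f(k+1) = (1)·f(k) + (k**3 + 21*k**2/16 + 5*k/16 - 1/8).
From deg A=0, deg B=0, deg C=3: d=4.
Solve for f: f(k) = k*(4*k**3 - k**2 - 4*k - 1)/16 (degree 4 ≤ 4).
Get s_k = R·t_k = k*(-4*k**3 + k**2 + 4*k + 1) with R(k) = B(k−1)f(k)/C(k) = k*(4*k**3 - k**2 - 4*k - 1)/(16*k**3 + 21*k**2 + 5*k - 2).
Δs = -16*k**3 - 21*k**2 - 5*k + 2, as required.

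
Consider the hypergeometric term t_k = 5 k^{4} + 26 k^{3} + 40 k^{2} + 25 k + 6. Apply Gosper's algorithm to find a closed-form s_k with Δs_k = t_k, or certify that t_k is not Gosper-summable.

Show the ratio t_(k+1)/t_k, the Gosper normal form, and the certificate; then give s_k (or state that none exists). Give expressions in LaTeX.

Ratio r(k) = (5*k**4 + 46*k**3 + 148*k**2 + 203*k + 102)/(5*k**4 + 26*k**3 + 40*k**2 + 25*k + 6).
Take A(k)=1, B(k)=1, C(k)=k**4 + 26*k**3/5 + 8*k**2 + 5*k + 6/5.
Key eq: (1)·f(k+1) = (1)·f(k) + (k**4 + 26*k**3/5 + 8*k**2 + 5*k + 6/5).
deg f ≤ 5 (via 0,0,4).
Match coefficients ⇒ f(k) = k**2*(k + 1)*(k**2 + 3*k - 1)/5.
Then R = B(k−1)f/C = k**2*(k**2 + 3*k - 1)/(5*k**3 + 21*k**2 + 19*k + 6), so s_k = R(k)·t_k = k**2*(k**3 + 4*k**2 + 2*k - 1).
s_(k+1) − s_k = 5*k**4 + 26*k**3 + 40*k**2 + 25*k + 6 = t_k.

s_k = k^{2} \left(k^{3} + 4 k^{2} + 2 k - 1\right)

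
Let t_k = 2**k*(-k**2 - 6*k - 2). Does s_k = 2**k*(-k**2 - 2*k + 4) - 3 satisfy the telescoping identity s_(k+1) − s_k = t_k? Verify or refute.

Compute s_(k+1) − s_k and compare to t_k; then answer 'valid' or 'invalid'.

valid (s_(k+1) − s_k reduces to t_k)

s_(k+1) = 2**(k + 1)*(-2*k - (k + 1)**2 + 2) - 3
s_(k+1) − s_k = 2**k*(-k**2 - 6*k - 2)
(s_(k+1) − s_k) − t_k = 0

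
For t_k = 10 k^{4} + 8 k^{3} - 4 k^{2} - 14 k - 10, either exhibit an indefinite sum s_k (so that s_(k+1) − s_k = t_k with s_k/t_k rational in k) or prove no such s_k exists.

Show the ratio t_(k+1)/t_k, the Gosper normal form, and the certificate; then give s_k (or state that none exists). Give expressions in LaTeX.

s_k = k \left(2 k^{4} - 3 k^{3} - 2 k^{2} - 3 k - 4\right)

Ratio r(k) = (5*k**4 + 24*k**3 + 40*k**2 + 21*k - 5)/(5*k**4 + 4*k**3 - 2*k**2 - 7*k - 5).
Gosper form: A/B · C(k+1)/C(k) with A=1, B=1, C=k**4 + 4*k**3/5 - 2*k**2/5 - 7*k/5 - 1.
Key eq: (1)·f(k+1) = (1)·f(k) + (k**4 + 4*k**3/5 - 2*k**2/5 - 7*k/5 - 1).
deg f ≤ 5 (via 0,0,4).
Match coefficients ⇒ f(k) = k*(k**2 + 1)*(2*k**2 - 3*k - 4)/10.
R(k) = B(k−1)·f(k)/C(k) = k*(k**2 + 1)*(2*k**2 - 3*k - 4)/(2*(5*k**4 + 4*k**3 - 2*k**2 - 7*k - 5)); s_k = R·t_k = k*(2*k**4 - 3*k**3 - 2*k**2 - 3*k - 4).
Check: Δs_k = 10*k**4 + 8*k**3 - 4*k**2 - 14*k - 10. ✓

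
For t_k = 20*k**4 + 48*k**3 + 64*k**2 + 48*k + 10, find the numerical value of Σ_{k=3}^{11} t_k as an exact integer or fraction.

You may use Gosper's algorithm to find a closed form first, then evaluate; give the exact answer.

Σ = 1042974

r(k) = (10*k**4 + 64*k**3 + 164*k**2 + 200*k + 95)/(10*k**4 + 24*k**3 + 32*k**2 + 24*k + 5) after simplifying.
A = 1, B = 1, C = k**4 + 12*k**3/5 + 16*k**2/5 + 12*k/5 + 1/2.
f must satisfy (1)·f(k+1) − (1)·f(k) = k**4 + 12*k**3/5 + 16*k**2/5 + 12*k/5 + 1/2.
d = 5 from the (0,0,4) case.
Solving with deg f ≤ 5: f(k) = k*(2*k**4 + k**3 + 2*k**2 + 2*k - 2)/10.
Then R = B(k−1)f/C = k*(2*k**4 + k**3 + 2*k**2 + 2*k - 2)/(10*k**4 + 24*k**3 + 32*k**2 + 24*k + 5), so s_k = R(k)·t_k = 2*k*(2*k**4 + k**3 + 2*k**2 + 2*k - 2).
Verify: 20*k**4 + 48*k**3 + 64*k**2 + 48*k + 10 matches t_k.
Σ_(k=3)^(11) t_k = s_(12) − s_(3) = 1044240 − (1266) = 1042974.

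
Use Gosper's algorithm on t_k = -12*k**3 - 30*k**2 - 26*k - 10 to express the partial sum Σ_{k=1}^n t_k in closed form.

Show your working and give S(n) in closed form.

t_(k+1)/t_k = (6*k**3 + 33*k**2 + 61*k + 39)/(6*k**3 + 15*k**2 + 13*k + 5).
Gosper form: A/B · C(k+1)/C(k) with A=1, B=1, C=k**3 + 5*k**2/2 + 13*k/6 + 5/6.
Need (1)·f(k+1) − (1)·f(k) = k**3 + 5*k**2/2 + 13*k/6 + 5/6.
deg f ≤ 4 (via 0,0,3).
Match coefficients ⇒ f(k) = k*(3*k**3 + 4*k**2 + k + 2)/12.
Get s_k = R·t_k = k*(-3*k**3 - 4*k**2 - k - 2) with R(k) = B(k−1)f(k)/C(k) = k*(3*k**3 + 4*k**2 + k + 2)/(2*(6*k**3 + 15*k**2 + 13*k + 5)).
Check: Δs_k = -12*k**3 - 30*k**2 - 26*k - 10. ✓
Telescope: S(n) = s_(n+1) − s_(1) = -3*n**4 - 16*n**3 - 31*n**2 - 28*n - 10 − (-10) = n*(-3*n**3 - 16*n**2 - 31*n - 28).

S(n) = n*(-3*n**3 - 16*n**2 - 31*n - 28)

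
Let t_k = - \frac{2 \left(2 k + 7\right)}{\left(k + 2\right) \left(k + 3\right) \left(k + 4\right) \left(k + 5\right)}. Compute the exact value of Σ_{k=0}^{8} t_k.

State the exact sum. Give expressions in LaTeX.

The ratio is (k + 2)*(2*k + 9)/((k + 6)*(2*k + 7)).
So A=k + 2 and B=k + 6, with C=k + 7/2.
Set up (k + 2)·f(k+1) − (k + 5)·f(k) − (k + 7/2) = 0.
Degrees (1,1,1) ⇒ d ≤ 3.
Coefficient equations give f(k) = k*(k + 3)*(k + 6)/16.
Get s_k = R·t_k = k*(-k - 6)/(4*(k**2 + 6*k + 8)) with R(k) = B(k−1)f(k)/C(k) = k*(k + 3)*(k + 5)*(k + 6)/(8*(2*k + 7)).
s_(k+1) − s_k = 2*(-2*k - 7)/(k**4 + 14*k**3 + 71*k**2 + 154*k + 120) = t_k.
Σ_(k=0)^(8) t_k = s_(9) − s_(0) = -135/572 − (0) = -135/572.

Σ = -135/572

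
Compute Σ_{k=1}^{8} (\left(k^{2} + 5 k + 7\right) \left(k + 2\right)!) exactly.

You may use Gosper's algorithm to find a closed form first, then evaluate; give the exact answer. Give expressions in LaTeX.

Σ = 439084782

Ratio r(k) = (k + 3)*(5*k + (k + 1)**2 + 12)/(k**2 + 5*k + 7).
Take A(k)=k + 3, B(k)=1, C(k)=k**2 + 5*k + 7.
Solve (k + 3)·f(k+1) − (1)·f(k) = k**2 + 5*k + 7.
Bound: deg f ≤ 1.
Coefficient equations give f(k) = k + 2.
Get s_k = R·t_k = (k + 2)*factorial(k + 2) with R(k) = B(k−1)f(k)/C(k) = (k + 2)/(k**2 + 5*k + 7).
Verify: (k**2 + 5*k + 7)*factorial(k + 2) matches t_k.
Σ_(k=1)^(8) t_k = s_(9) − s_(1) = 439084800 − (18) = 439084782.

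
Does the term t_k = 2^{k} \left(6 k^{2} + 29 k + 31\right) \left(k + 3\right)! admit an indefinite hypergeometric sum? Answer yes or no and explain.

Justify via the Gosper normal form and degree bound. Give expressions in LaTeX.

Ratio r(k) = 2*(6*k**3 + 65*k**2 + 230*k + 264)/(6*k**2 + 29*k + 31).
Factor: A=2*k + 8; B=1; C=k**2 + 29*k/6 + 31/6.
Key eq: (2*k + 8)·f(k+1) = (1)·f(k) + (k**2 + 29*k/6 + 31/6).
deg f ≤ 1 (via 1,0,2).
Match coefficients ⇒ f(k) = (3*k + 1)/6.
Certificate R = B(k−1)f/C = (3*k + 1)/(6*k**2 + 29*k + 31) gives s_k = 2**k*(3*k + 1)*factorial(k + 3).
Δs = 2**k*(6*k**2 + 29*k + 31)*factorial(k + 3), as required.

Yes. s_k = 2^{k} \left(3 k + 1\right) \left(k + 3\right)!.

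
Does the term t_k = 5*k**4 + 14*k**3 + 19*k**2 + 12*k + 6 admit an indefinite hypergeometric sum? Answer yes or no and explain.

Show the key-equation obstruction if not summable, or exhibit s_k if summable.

Step 1: r(k) = (5*k**4 + 34*k**3 + 91*k**2 + 112*k + 56)/(5*k**4 + 14*k**3 + 19*k**2 + 12*k + 6).
Gosper form: A/B · C(k+1)/C(k) with A=1, B=1, C=k**4 + 14*k**3/5 + 19*k**2/5 + 12*k/5 + 6/5.
Key eq: (1)·f(k+1) = (1)·f(k) + (k**4 + 14*k**3/5 + 19*k**2/5 + 12*k/5 + 6/5).
Degrees (0,0,4) ⇒ d ≤ 5.
Match coefficients ⇒ f(k) = k*(k**4 + k**3 + k**2 + 3)/5.
Then R = B(k−1)f/C = k*(k**4 + k**3 + k**2 + 3)/(5*k**4 + 14*k**3 + 19*k**2 + 12*k + 6), so s_k = R(k)·t_k = k*(k**4 + k**3 + k**2 + 3).
Verify: 5*k**4 + 14*k**3 + 19*k**2 + 12*k + 6 matches t_k.

Yes. s_k = k*(k**4 + k**3 + k**2 + 3).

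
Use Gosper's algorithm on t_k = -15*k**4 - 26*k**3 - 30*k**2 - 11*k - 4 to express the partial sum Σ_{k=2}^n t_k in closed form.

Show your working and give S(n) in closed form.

Step 1: r(k) = (15*k**4 + 86*k**3 + 198*k**2 + 209*k + 86)/(15*k**4 + 26*k**3 + 30*k**2 + 11*k + 4).
Factor: A=1; B=1; C=k**4 + 26*k**3/15 + 2*k**2 + 11*k/15 + 4/15.
Need (1)·f(k+1) − (1)·f(k) = k**4 + 26*k**3/15 + 2*k**2 + 11*k/15 + 4/15.
Degrees (0,0,4) ⇒ d ≤ 5.
Coefficient equations give f(k) = k*(3*k**4 - k**3 + 2*k**2 - 3*k + 3)/15.
Get s_k = R·t_k = k*(-3*k**4 + k**3 - 2*k**2 + 3*k - 3) with R(k) = B(k−1)f(k)/C(k) = k*(3*k**4 - k**3 + 2*k**2 - 3*k + 3)/(15*k**4 + 26*k**3 + 30*k**2 + 11*k + 4).
Verify: -15*k**4 - 26*k**3 - 30*k**2 - 11*k - 4 matches t_k.
s_(n+1) = -3*n**5 - 14*n**4 - 28*n**3 - 27*n**2 - 14*n - 4 and s_(2) = -90, so S(n) = -3*n**5 - 14*n**4 - 28*n**3 - 27*n**2 - 14*n + 86.

S(n) = -3*n**5 - 14*n**4 - 28*n**3 - 27*n**2 - 14*n + 86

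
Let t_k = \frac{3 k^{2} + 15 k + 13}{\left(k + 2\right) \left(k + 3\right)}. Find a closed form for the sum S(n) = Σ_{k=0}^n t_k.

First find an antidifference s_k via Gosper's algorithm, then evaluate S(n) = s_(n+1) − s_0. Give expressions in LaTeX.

Step 1: r(k) = (k + 2)*(15*k + 3*(k + 1)**2 + 28)/((k + 4)*(3*k**2 + 15*k + 13)).
A = k + 2, B = k + 4, C = k**2 + 5*k + 13/3.
f must satisfy (k + 2)·f(k+1) − (k + 3)·f(k) = k**2 + 5*k + 13/3.
Degrees (1,1,2) ⇒ d ≤ 2.
Match coefficients ⇒ f(k) = k*(6*k + 7)/6.
Then R = B(k−1)f/C = k*(k + 3)*(6*k + 7)/(2*(3*k**2 + 15*k + 13)), so s_k = R(k)·t_k = k*(6*k + 7)/(2*(k + 2)).
s_(k+1) − s_k = (3*k**2 + 15*k + 13)/(k**2 + 5*k + 6) = t_k.
Telescope: S(n) = s_(n+1) − s_(0) = (6*n**2 + 19*n + 13)/(2*(n + 3)) − (0) = (6*n**2 + 19*n + 13)/(2*(n + 3)).

S(n) = \frac{6 n^{2} + 19 n + 13}{2 \left(n + 3\right)}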